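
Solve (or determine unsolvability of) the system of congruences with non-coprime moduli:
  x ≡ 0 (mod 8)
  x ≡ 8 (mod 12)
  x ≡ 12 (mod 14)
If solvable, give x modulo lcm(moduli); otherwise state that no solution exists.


Moduli 8, 12, 14 are not pairwise coprime, so CRT works modulo lcm(m_i) when all pairwise compatibility conditions hold.
Pairwise compatibility: gcd(m_i, m_j) must divide a_i - a_j for every pair.
Merge one congruence at a time:
  Start: x ≡ 0 (mod 8).
  Combine with x ≡ 8 (mod 12): gcd(8, 12) = 4; 8 - 0 = 8, which IS divisible by 4, so compatible.
    Write x = 0 + 8·t and substitute into x ≡ 8 (mod 12): 8·t ≡ 8 − 0 = 8 (mod 12).
    Divide the congruence (and modulus) by g = 4: 2·t ≡ 2 (mod 3).
    The inverse of 2 mod 3 is 2 (since 2·2 = 4 = 1·3 + 1), so t ≡ 2·2 = 4 ≡ 1 (mod 3).
    Then x = 0 + 8·1 = 8, valid modulo lcm(8, 12) = 24: x ≡ 8 (mod 24).
  Combine with x ≡ 12 (mod 14): gcd(24, 14) = 2; 12 - 8 = 4, which IS divisible by 2, so compatible.
    Write x = 8 + 24·t and substitute into x ≡ 12 (mod 14): 24·t ≡ 12 − 8 = 4 (mod 14).
    Divide the congruence (and modulus) by g = 2: 12·t ≡ 2 (mod 7).
    Reduce coefficients mod 7: 5·t ≡ 2 (mod 7).
    The inverse of 5 mod 7 is 3 (since 5·3 = 15 = 2·7 + 1), so t ≡ 3·2 = 6 ≡ 6 (mod 7).
    Then x = 8 + 24·6 = 152, valid modulo lcm(24, 14) = 168: x ≡ 152 (mod 168).
Verify: 152 mod 8 = 0, 152 mod 12 = 8, 152 mod 14 = 12.

x ≡ 152 (mod 168).


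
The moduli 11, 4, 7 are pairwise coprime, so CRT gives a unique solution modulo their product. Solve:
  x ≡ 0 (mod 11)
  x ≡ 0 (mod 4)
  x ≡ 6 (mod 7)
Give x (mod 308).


Moduli 11, 4, 7 are pairwise coprime; by CRT there is a unique solution modulo M = 11 · 4 · 7 = 308.
Solve pairwise, accumulating the modulus:
  Start with x ≡ 0 (mod 11).
  Combine with x ≡ 0 (mod 4): since gcd(11, 4) = 1, we get a unique residue mod 44.
    Write x = 0 + 11·t and substitute into x ≡ 0 (mod 4): 11·t ≡ 0 − 0 = 0 (mod 4).
    Reduce coefficients mod 4: 3·t ≡ 0 (mod 4).
    The inverse of 3 mod 4 is 3 (since 3·3 = 9 = 2·4 + 1), so t ≡ 3·0 = 0 ≡ 0 (mod 4).
    Then x = 0 + 11·0 = 0, valid modulo lcm(11, 4) = 44: x ≡ 0 (mod 44).
  Combine with x ≡ 6 (mod 7): since gcd(44, 7) = 1, we get a unique residue mod 308.
    Write x = 0 + 44·t and substitute into x ≡ 6 (mod 7): 44·t ≡ 6 − 0 = 6 (mod 7).
    Reduce coefficients mod 7: 2·t ≡ 6 (mod 7).
    The inverse of 2 mod 7 is 4 (since 2·4 = 8 = 1·7 + 1), so t ≡ 4·6 = 24 ≡ 3 (mod 7).
    Then x = 0 + 44·3 = 132, valid modulo lcm(44, 7) = 308: x ≡ 132 (mod 308).
Verify: 132 mod 11 = 0 ✓, 132 mod 4 = 0 ✓, 132 mod 7 = 6 ✓.

x ≡ 132 (mod 308).


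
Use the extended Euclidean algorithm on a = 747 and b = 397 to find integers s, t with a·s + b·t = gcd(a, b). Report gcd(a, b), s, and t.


Euclidean algorithm on (747, 397) — divide until remainder is 0:
  747 = 1 · 397 + 350
  397 = 1 · 350 + 47
  350 = 7 · 47 + 21
  47 = 2 · 21 + 5
  21 = 4 · 5 + 1
  5 = 5 · 1 + 0
gcd(747, 397) = 1.
Track Bezout coefficients alongside the remainders: start with r₀ = 747 = a·1 + b·0 (s = 1, t = 0) and r₁ = 397 = a·0 + b·1 (s = 0, t = 1); each new remainder r_{k+1} = r_{k-1} − q_k·r_k inherits s_{k+1} = s_{k-1} − q_k·s_k, t_{k+1} = t_{k-1} − q_k·t_k, so r_k = a·s_k + b·t_k at every step:
  q = 1: r = 350, s = 1 − 1·0 = 1, t = 0 − 1·1 = -1  (check: 747·1 + 397·(-1) = 350)
  q = 1: r = 47, s = 0 − 1·1 = -1, t = 1 − 1·(-1) = 2  (check: 747·(-1) + 397·2 = 47)
  q = 7: r = 21, s = 1 − 7·(-1) = 8, t = -1 − 7·2 = -15  (check: 747·8 + 397·(-15) = 21)
  q = 2: r = 5, s = -1 − 2·8 = -17, t = 2 − 2·(-15) = 32  (check: 747·(-17) + 397·32 = 5)
  q = 4: r = 1, s = 8 − 4·(-17) = 76, t = -15 − 4·32 = -143  (check: 747·76 + 397·(-143) = 1)
The row with r = 1 (the gcd) gives the Bezout coefficients s = 76, t = -143.
Result: 747 · (76) + 397 · (-143) = 1.

gcd(747, 397) = 1; s = 76, t = -143 (check: 747·76 + 397·(-143) = 1).


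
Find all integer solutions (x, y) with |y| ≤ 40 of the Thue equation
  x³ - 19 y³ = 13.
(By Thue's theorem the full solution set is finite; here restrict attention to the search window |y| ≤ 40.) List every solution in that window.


The equation is x³ - 19y³ = 13. For fixed y, x³ = 19·y³ + 13, so a solution requires the RHS to be a perfect cube.
Strategy: iterate y from -40 to 40, compute RHS = 19·y³ + 13, and check whether it is a (positive or negative) perfect cube.
Check small values of y:
  y = 0: RHS = 13 is not a perfect cube.
  y = 1: RHS = 32 is not a perfect cube.
  y = -1: RHS = -6 is not a perfect cube.
  y = 2: RHS = 165 is not a perfect cube.
  y = -2: RHS = -139 is not a perfect cube.
  y = 3: RHS = 526 is not a perfect cube.
  y = -3: RHS = -500 is not a perfect cube.
Continuing the search up to |y| = 40 finds no solutions either.
No (x, y) in the scanned range satisfies the equation.

No integer solutions with |y| ≤ 40.


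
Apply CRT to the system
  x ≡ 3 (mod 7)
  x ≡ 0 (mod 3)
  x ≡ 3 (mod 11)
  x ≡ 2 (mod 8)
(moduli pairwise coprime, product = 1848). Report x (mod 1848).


Product of moduli M = 7 · 3 · 11 · 8 = 1848.
Merge one congruence at a time:
  Start: x ≡ 3 (mod 7).
  Combine with x ≡ 0 (mod 3); new modulus lcm = 21.
    Write x = 3 + 7·t and substitute into x ≡ 0 (mod 3): 7·t ≡ 0 − 3 = -3 (mod 3).
    Reduce coefficients mod 3: 1·t ≡ 0 (mod 3).
    So t ≡ 0 (mod 3).
    Then x = 3 + 7·0 = 3, valid modulo lcm(7, 3) = 21: x ≡ 3 (mod 21).
  Combine with x ≡ 3 (mod 11); new modulus lcm = 231.
    Write x = 3 + 21·t and substitute into x ≡ 3 (mod 11): 21·t ≡ 3 − 3 = 0 (mod 11).
    Reduce coefficients mod 11: 10·t ≡ 0 (mod 11).
    The inverse of 10 mod 11 is 10 (since 10·10 = 100 = 9·11 + 1), so t ≡ 10·0 = 0 ≡ 0 (mod 11).
    Then x = 3 + 21·0 = 3, valid modulo lcm(21, 11) = 231: x ≡ 3 (mod 231).
  Combine with x ≡ 2 (mod 8); new modulus lcm = 1848.
    Write x = 3 + 231·t and substitute into x ≡ 2 (mod 8): 231·t ≡ 2 − 3 = -1 (mod 8).
    Reduce coefficients mod 8: 7·t ≡ 7 (mod 8).
    The inverse of 7 mod 8 is 7 (since 7·7 = 49 = 6·8 + 1), so t ≡ 7·7 = 49 ≡ 1 (mod 8).
    Then x = 3 + 231·1 = 234, valid modulo lcm(231, 8) = 1848: x ≡ 234 (mod 1848).
Verify against each original: 234 mod 7 = 3, 234 mod 3 = 0, 234 mod 11 = 3, 234 mod 8 = 2.

x ≡ 234 (mod 1848).


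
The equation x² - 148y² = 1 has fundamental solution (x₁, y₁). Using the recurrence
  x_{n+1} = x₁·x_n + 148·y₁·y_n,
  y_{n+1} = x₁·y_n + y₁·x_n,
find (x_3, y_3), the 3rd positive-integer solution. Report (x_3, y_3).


Step 1: Find the fundamental solution (x₁, y₁) of x² - 148y² = 1.
  Expand √148 as a continued fraction. a₀ = ⌊√148⌋ = 12; iterate m_{k+1} = d_k·a_k − m_k, d_{k+1} = (148 − m_{k+1}²)/d_k, a_{k+1} = ⌊(a₀ + m_{k+1})/d_{k+1}⌋ (starting m₀ = 0, d₀ = 1), with convergents p_k = a_k·p_{k-1} + p_{k-2}, q_k = a_k·q_{k-1} + q_{k-2} (p₋₁ = 1, q₋₁ = 0):
  k = 0: a₀ = 12; p₀/q₀ = 12/1; p₀² − 148·q₀² = 144 − 148 = -4.
  k = 1: m = 12, d = 4, a = ⌊(12 + 12)/4⌋ = 6; p/q = (6·12 + 1)/(6·1 + 0) = 73/6; p² − 148·q² = 5329 − 5328 = 1.
  The first convergent with p² − 148·q² = 1 gives the fundamental solution (x₁, y₁) = (73, 6).
Step 2: Apply the recurrence (x_{n+1}, y_{n+1}) = (x₁x_n + 148y₁y_n, x₁y_n + y₁x_n) repeatedly.
  From (x_1, y_1) = (73, 6): x_2 = 73·73 + 148·6·6 = 10657; y_2 = 73·6 + 6·73 = 876.
  From (x_2, y_2) = (10657, 876): x_3 = 73·10657 + 148·6·876 = 1555849; y_3 = 73·876 + 6·10657 = 127890.
Step 3: Verify x_3² - 148·y_3² = 2420666110801 - 2420666110800 = 1 (should be 1). ✓

(x_1, y_1) = (73, 6); (x_3, y_3) = (1555849, 127890).


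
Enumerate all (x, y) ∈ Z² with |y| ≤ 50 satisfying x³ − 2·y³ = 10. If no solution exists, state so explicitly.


The equation is x³ - 2y³ = 10. For fixed y, x³ = 2·y³ + 10, so a solution requires the RHS to be a perfect cube.
Strategy: iterate y from -50 to 50, compute RHS = 2·y³ + 10, and check whether it is a (positive or negative) perfect cube.
Check small values of y:
  y = 0: RHS = 10 is not a perfect cube.
  y = 1: RHS = 12 is not a perfect cube.
  y = -1: RHS = 8 = (2)³ ⇒ x = 2 works.
  y = 2: RHS = 26 is not a perfect cube.
  y = -2: RHS = -6 is not a perfect cube.
  y = 3: RHS = 64 = (4)³ ⇒ x = 4 works.
  y = -3: RHS = -44 is not a perfect cube.
Continuing the search up to |y| = 50 finds no further solutions beyond those listed.
Collected solutions: (2, -1), (4, 3).

Solutions (with |y| ≤ 50): (2, -1), (4, 3).


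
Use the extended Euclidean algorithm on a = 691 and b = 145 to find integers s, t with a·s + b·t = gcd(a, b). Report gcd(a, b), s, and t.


Euclidean algorithm on (691, 145) — divide until remainder is 0:
  691 = 4 · 145 + 111
  145 = 1 · 111 + 34
  111 = 3 · 34 + 9
  34 = 3 · 9 + 7
  9 = 1 · 7 + 2
  7 = 3 · 2 + 1
  2 = 2 · 1 + 0
gcd(691, 145) = 1.
Track Bezout coefficients alongside the remainders: start with r₀ = 691 = a·1 + b·0 (s = 1, t = 0) and r₁ = 145 = a·0 + b·1 (s = 0, t = 1); each new remainder r_{k+1} = r_{k-1} − q_k·r_k inherits s_{k+1} = s_{k-1} − q_k·s_k, t_{k+1} = t_{k-1} − q_k·t_k, so r_k = a·s_k + b·t_k at every step:
  q = 4: r = 111, s = 1 − 4·0 = 1, t = 0 − 4·1 = -4  (check: 691·1 + 145·(-4) = 111)
  q = 1: r = 34, s = 0 − 1·1 = -1, t = 1 − 1·(-4) = 5  (check: 691·(-1) + 145·5 = 34)
  q = 3: r = 9, s = 1 − 3·(-1) = 4, t = -4 − 3·5 = -19  (check: 691·4 + 145·(-19) = 9)
  q = 3: r = 7, s = -1 − 3·4 = -13, t = 5 − 3·(-19) = 62  (check: 691·(-13) + 145·62 = 7)
  q = 1: r = 2, s = 4 − 1·(-13) = 17, t = -19 − 1·62 = -81  (check: 691·17 + 145·(-81) = 2)
  q = 3: r = 1, s = -13 − 3·17 = -64, t = 62 − 3·(-81) = 305  (check: 691·(-64) + 145·305 = 1)
The row with r = 1 (the gcd) gives the Bezout coefficients s = -64, t = 305.
Result: 691 · (-64) + 145 · (305) = 1.

gcd(691, 145) = 1; s = -64, t = 305 (check: 691·(-64) + 145·305 = 1).


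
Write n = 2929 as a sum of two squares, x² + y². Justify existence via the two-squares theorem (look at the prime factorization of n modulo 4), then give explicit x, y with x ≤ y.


Step 1: Factor n = 2929 = 29 · 101.
Step 2: Check the mod-4 condition on each prime factor: 29 ≡ 1 (mod 4), exponent 1; 101 ≡ 1 (mod 4), exponent 1.
All primes ≡ 3 (mod 4) appear to even exponent (or don't appear), so by the two-squares theorem n IS expressible as a sum of two squares.
Step 3: Build a representation. Here n = 29 · 101 is a product of primes ≡ 1 (mod 4). Each prime p ≡ 1 (mod 4) is itself a sum of two squares; find a² by testing p − a² for a perfect square:
  29: 29 − 1² = 28, 29 − 2² = 25 = 5² ⇒ 29 = 2² + 5².
  101: 101 − 1² = 100 = 10² ⇒ 101 = 1² + 10².
  Combine using the Brahmagupta–Fibonacci identity (a² + b²)(c² + d²) = (ac − bd)² + (ad + bc)² = (ac + bd)² + (ad − bc)²:
  29 · 101 = 2929: from (2² + 5²)(1² + 10²), take (2·1 − 5·10, 2·10 + 5·1) = (2 − 50, 20 + 5) = (-48, 25); dropping signs (only squares matter) gives (48, 25); check 48² + 25² = 2304 + 625 = 2929 ✓.
Step 4: Order so x ≤ y and verify: 25² + 48² = 625 + 2304 = 2929 = n. ✓

n = 2929 = 25² + 48² (one valid representation with x ≤ y).


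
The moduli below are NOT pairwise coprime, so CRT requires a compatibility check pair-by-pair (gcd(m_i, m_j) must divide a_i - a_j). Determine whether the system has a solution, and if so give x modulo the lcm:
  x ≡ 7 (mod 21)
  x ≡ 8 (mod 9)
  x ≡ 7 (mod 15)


Moduli 21, 9, 15 are not pairwise coprime, so CRT works modulo lcm(m_i) when all pairwise compatibility conditions hold.
Pairwise compatibility: gcd(m_i, m_j) must divide a_i - a_j for every pair.
Merge one congruence at a time:
  Start: x ≡ 7 (mod 21).
  Combine with x ≡ 8 (mod 9): gcd(21, 9) = 3, and 8 - 7 = 1 is NOT divisible by 3.
    ⇒ system is inconsistent (no integer solution).

No solution (the system is inconsistent).


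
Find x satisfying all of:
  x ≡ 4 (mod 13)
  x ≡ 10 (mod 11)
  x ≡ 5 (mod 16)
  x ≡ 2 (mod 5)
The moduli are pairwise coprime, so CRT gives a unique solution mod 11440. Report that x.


Product of moduli M = 13 · 11 · 16 · 5 = 11440.
Merge one congruence at a time:
  Start: x ≡ 4 (mod 13).
  Combine with x ≡ 10 (mod 11); new modulus lcm = 143.
    Write x = 4 + 13·t and substitute into x ≡ 10 (mod 11): 13·t ≡ 10 − 4 = 6 (mod 11).
    Reduce coefficients mod 11: 2·t ≡ 6 (mod 11).
    The inverse of 2 mod 11 is 6 (since 2·6 = 12 = 1·11 + 1), so t ≡ 6·6 = 36 ≡ 3 (mod 11).
    Then x = 4 + 13·3 = 43, valid modulo lcm(13, 11) = 143: x ≡ 43 (mod 143).
  Combine with x ≡ 5 (mod 16); new modulus lcm = 2288.
    Write x = 43 + 143·t and substitute into x ≡ 5 (mod 16): 143·t ≡ 5 − 43 = -38 (mod 16).
    Reduce coefficients mod 16: 15·t ≡ 10 (mod 16).
    The inverse of 15 mod 16 is 15 (since 15·15 = 225 = 14·16 + 1), so t ≡ 15·10 = 150 ≡ 6 (mod 16).
    Then x = 43 + 143·6 = 901, valid modulo lcm(143, 16) = 2288: x ≡ 901 (mod 2288).
  Combine with x ≡ 2 (mod 5); new modulus lcm = 11440.
    Write x = 901 + 2288·t and substitute into x ≡ 2 (mod 5): 2288·t ≡ 2 − 901 = -899 (mod 5).
    Reduce coefficients mod 5: 3·t ≡ 1 (mod 5).
    The inverse of 3 mod 5 is 2 (since 3·2 = 6 = 1·5 + 1), so t ≡ 2·1 = 2 ≡ 2 (mod 5).
    Then x = 901 + 2288·2 = 5477, valid modulo lcm(2288, 5) = 11440: x ≡ 5477 (mod 11440).
Verify against each original: 5477 mod 13 = 4, 5477 mod 11 = 10, 5477 mod 16 = 5, 5477 mod 5 = 2.

x ≡ 5477 (mod 11440).


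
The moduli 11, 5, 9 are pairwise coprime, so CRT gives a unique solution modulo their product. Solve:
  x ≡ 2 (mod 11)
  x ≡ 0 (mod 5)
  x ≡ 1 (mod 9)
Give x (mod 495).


Moduli 11, 5, 9 are pairwise coprime; by CRT there is a unique solution modulo M = 11 · 5 · 9 = 495.
Solve pairwise, accumulating the modulus:
  Start with x ≡ 2 (mod 11).
  Combine with x ≡ 0 (mod 5): since gcd(11, 5) = 1, we get a unique residue mod 55.
    Write x = 2 + 11·t and substitute into x ≡ 0 (mod 5): 11·t ≡ 0 − 2 = -2 (mod 5).
    Reduce coefficients mod 5: 1·t ≡ 3 (mod 5).
    So t ≡ 3 (mod 5).
    Then x = 2 + 11·3 = 35, valid modulo lcm(11, 5) = 55: x ≡ 35 (mod 55).
  Combine with x ≡ 1 (mod 9): since gcd(55, 9) = 1, we get a unique residue mod 495.
    Write x = 35 + 55·t and substitute into x ≡ 1 (mod 9): 55·t ≡ 1 − 35 = -34 (mod 9).
    Reduce coefficients mod 9: 1·t ≡ 2 (mod 9).
    So t ≡ 2 (mod 9).
    Then x = 35 + 55·2 = 145, valid modulo lcm(55, 9) = 495: x ≡ 145 (mod 495).
Verify: 145 mod 11 = 2 ✓, 145 mod 5 = 0 ✓, 145 mod 9 = 1 ✓.

x ≡ 145 (mod 495).


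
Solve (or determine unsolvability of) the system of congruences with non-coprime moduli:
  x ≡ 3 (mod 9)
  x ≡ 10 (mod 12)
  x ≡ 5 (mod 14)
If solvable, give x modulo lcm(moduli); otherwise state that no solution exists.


Moduli 9, 12, 14 are not pairwise coprime, so CRT works modulo lcm(m_i) when all pairwise compatibility conditions hold.
Pairwise compatibility: gcd(m_i, m_j) must divide a_i - a_j for every pair.
Merge one congruence at a time:
  Start: x ≡ 3 (mod 9).
  Combine with x ≡ 10 (mod 12): gcd(9, 12) = 3, and 10 - 3 = 7 is NOT divisible by 3.
    ⇒ system is inconsistent (no integer solution).

No solution (the system is inconsistent).


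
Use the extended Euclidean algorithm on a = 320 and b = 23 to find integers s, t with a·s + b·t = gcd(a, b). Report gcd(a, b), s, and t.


Euclidean algorithm on (320, 23) — divide until remainder is 0:
  320 = 13 · 23 + 21
  23 = 1 · 21 + 2
  21 = 10 · 2 + 1
  2 = 2 · 1 + 0
gcd(320, 23) = 1.
Track Bezout coefficients alongside the remainders: start with r₀ = 320 = a·1 + b·0 (s = 1, t = 0) and r₁ = 23 = a·0 + b·1 (s = 0, t = 1); each new remainder r_{k+1} = r_{k-1} − q_k·r_k inherits s_{k+1} = s_{k-1} − q_k·s_k, t_{k+1} = t_{k-1} − q_k·t_k, so r_k = a·s_k + b·t_k at every step:
  q = 13: r = 21, s = 1 − 13·0 = 1, t = 0 − 13·1 = -13  (check: 320·1 + 23·(-13) = 21)
  q = 1: r = 2, s = 0 − 1·1 = -1, t = 1 − 1·(-13) = 14  (check: 320·(-1) + 23·14 = 2)
  q = 10: r = 1, s = 1 − 10·(-1) = 11, t = -13 − 10·14 = -153  (check: 320·11 + 23·(-153) = 1)
The row with r = 1 (the gcd) gives the Bezout coefficients s = 11, t = -153.
Result: 320 · (11) + 23 · (-153) = 1.

gcd(320, 23) = 1; s = 11, t = -153 (check: 320·11 + 23·(-153) = 1).


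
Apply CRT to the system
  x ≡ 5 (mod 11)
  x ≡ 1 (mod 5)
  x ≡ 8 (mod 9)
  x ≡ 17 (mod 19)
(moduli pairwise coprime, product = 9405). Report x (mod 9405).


Product of moduli M = 11 · 5 · 9 · 19 = 9405.
Merge one congruence at a time:
  Start: x ≡ 5 (mod 11).
  Combine with x ≡ 1 (mod 5); new modulus lcm = 55.
    Write x = 5 + 11·t and substitute into x ≡ 1 (mod 5): 11·t ≡ 1 − 5 = -4 (mod 5).
    Reduce coefficients mod 5: 1·t ≡ 1 (mod 5).
    So t ≡ 1 (mod 5).
    Then x = 5 + 11·1 = 16, valid modulo lcm(11, 5) = 55: x ≡ 16 (mod 55).
  Combine with x ≡ 8 (mod 9); new modulus lcm = 495.
    Write x = 16 + 55·t and substitute into x ≡ 8 (mod 9): 55·t ≡ 8 − 16 = -8 (mod 9).
    Reduce coefficients mod 9: 1·t ≡ 1 (mod 9).
    So t ≡ 1 (mod 9).
    Then x = 16 + 55·1 = 71, valid modulo lcm(55, 9) = 495: x ≡ 71 (mod 495).
  Combine with x ≡ 17 (mod 19); new modulus lcm = 9405.
    Write x = 71 + 495·t and substitute into x ≡ 17 (mod 19): 495·t ≡ 17 − 71 = -54 (mod 19).
    Reduce coefficients mod 19: 1·t ≡ 3 (mod 19).
    So t ≡ 3 (mod 19).
    Then x = 71 + 495·3 = 1556, valid modulo lcm(495, 19) = 9405: x ≡ 1556 (mod 9405).
Verify against each original: 1556 mod 11 = 5, 1556 mod 5 = 1, 1556 mod 9 = 8, 1556 mod 19 = 17.

x ≡ 1556 (mod 9405).


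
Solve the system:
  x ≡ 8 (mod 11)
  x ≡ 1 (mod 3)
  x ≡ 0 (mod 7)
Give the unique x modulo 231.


Moduli 11, 3, 7 are pairwise coprime; by CRT there is a unique solution modulo M = 11 · 3 · 7 = 231.
Solve pairwise, accumulating the modulus:
  Start with x ≡ 8 (mod 11).
  Combine with x ≡ 1 (mod 3): since gcd(11, 3) = 1, we get a unique residue mod 33.
    Write x = 8 + 11·t and substitute into x ≡ 1 (mod 3): 11·t ≡ 1 − 8 = -7 (mod 3).
    Reduce coefficients mod 3: 2·t ≡ 2 (mod 3).
    The inverse of 2 mod 3 is 2 (since 2·2 = 4 = 1·3 + 1), so t ≡ 2·2 = 4 ≡ 1 (mod 3).
    Then x = 8 + 11·1 = 19, valid modulo lcm(11, 3) = 33: x ≡ 19 (mod 33).
  Combine with x ≡ 0 (mod 7): since gcd(33, 7) = 1, we get a unique residue mod 231.
    Write x = 19 + 33·t and substitute into x ≡ 0 (mod 7): 33·t ≡ 0 − 19 = -19 (mod 7).
    Reduce coefficients mod 7: 5·t ≡ 2 (mod 7).
    The inverse of 5 mod 7 is 3 (since 5·3 = 15 = 2·7 + 1), so t ≡ 3·2 = 6 ≡ 6 (mod 7).
    Then x = 19 + 33·6 = 217, valid modulo lcm(33, 7) = 231: x ≡ 217 (mod 231).
Verify: 217 mod 11 = 8 ✓, 217 mod 3 = 1 ✓, 217 mod 7 = 0 ✓.

x ≡ 217 (mod 231).


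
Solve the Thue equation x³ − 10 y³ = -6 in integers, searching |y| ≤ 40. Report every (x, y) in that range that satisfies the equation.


The equation is x³ - 10y³ = -6. For fixed y, x³ = 10·y³ − 6, so a solution requires the RHS to be a perfect cube.
Strategy: iterate y from -40 to 40, compute RHS = 10·y³ − 6, and check whether it is a (positive or negative) perfect cube.
Check small values of y:
  y = 0: RHS = -6 is not a perfect cube.
  y = 1: RHS = 4 is not a perfect cube.
  y = -1: RHS = -16 is not a perfect cube.
  y = 2: RHS = 74 is not a perfect cube.
  y = -2: RHS = -86 is not a perfect cube.
  y = 3: RHS = 264 is not a perfect cube.
  y = -3: RHS = -276 is not a perfect cube.
Continuing the search up to |y| = 40 finds no solutions either.
No (x, y) in the scanned range satisfies the equation.

No integer solutions with |y| ≤ 40.


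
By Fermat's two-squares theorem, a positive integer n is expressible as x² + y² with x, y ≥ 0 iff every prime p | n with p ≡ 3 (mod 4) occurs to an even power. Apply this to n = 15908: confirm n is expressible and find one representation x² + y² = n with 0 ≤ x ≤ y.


Step 1: Factor n = 15908 = 2^2 · 41 · 97.
Step 2: Check the mod-4 condition on each prime factor: 2 = 2 (special); 41 ≡ 1 (mod 4), exponent 1; 97 ≡ 1 (mod 4), exponent 1.
All primes ≡ 3 (mod 4) appear to even exponent (or don't appear), so by the two-squares theorem n IS expressible as a sum of two squares.
Step 3: Build a representation. Group n = k² · m with k = 2 and m = 41 · 97 = 3977 (a product of primes ≡ 1 (mod 4)); a representation of m scales to one of n via (k·x)² + (k·y)² = k²(x² + y²). Each prime p ≡ 1 (mod 4) is itself a sum of two squares; find a² by testing p − a² for a perfect square:
  41: 41 − 1² = 40, 41 − 2² = 37, 41 − 3² = 32, 41 − 4² = 25 = 5² ⇒ 41 = 4² + 5².
  97: 97 − 1² = 96, 97 − 2² = 93, 97 − 3² = 88, 97 − 4² = 81 = 9² ⇒ 97 = 4² + 9².
  Combine using the Brahmagupta–Fibonacci identity (a² + b²)(c² + d²) = (ac − bd)² + (ad + bc)² = (ac + bd)² + (ad − bc)²:
  41 · 97 = 3977: from (4² + 5²)(4² + 9²), take (4·4 − 5·9, 4·9 + 5·4) = (16 − 45, 36 + 20) = (-29, 56); dropping signs (only squares matter) gives (29, 56); check 29² + 56² = 841 + 3136 = 3977 ✓.
  Scale by k = 2: (2·29, 2·56) = (58, 112).
Step 4: Order so x ≤ y and verify: 58² + 112² = 3364 + 12544 = 15908 = n. ✓

n = 15908 = 58² + 112² (one valid representation with x ≤ y).


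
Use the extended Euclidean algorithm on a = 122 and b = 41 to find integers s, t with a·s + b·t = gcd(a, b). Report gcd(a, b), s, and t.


Euclidean algorithm on (122, 41) — divide until remainder is 0:
  122 = 2 · 41 + 40
  41 = 1 · 40 + 1
  40 = 40 · 1 + 0
gcd(122, 41) = 1.
Track Bezout coefficients alongside the remainders: start with r₀ = 122 = a·1 + b·0 (s = 1, t = 0) and r₁ = 41 = a·0 + b·1 (s = 0, t = 1); each new remainder r_{k+1} = r_{k-1} − q_k·r_k inherits s_{k+1} = s_{k-1} − q_k·s_k, t_{k+1} = t_{k-1} − q_k·t_k, so r_k = a·s_k + b·t_k at every step:
  q = 2: r = 40, s = 1 − 2·0 = 1, t = 0 − 2·1 = -2  (check: 122·1 + 41·(-2) = 40)
  q = 1: r = 1, s = 0 − 1·1 = -1, t = 1 − 1·(-2) = 3  (check: 122·(-1) + 41·3 = 1)
The row with r = 1 (the gcd) gives the Bezout coefficients s = -1, t = 3.
Result: 122 · (-1) + 41 · (3) = 1.

gcd(122, 41) = 1; s = -1, t = 3 (check: 122·(-1) + 41·3 = 1).


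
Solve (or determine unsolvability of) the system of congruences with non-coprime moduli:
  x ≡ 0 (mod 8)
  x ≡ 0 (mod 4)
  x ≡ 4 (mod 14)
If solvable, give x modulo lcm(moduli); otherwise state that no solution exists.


Moduli 8, 4, 14 are not pairwise coprime, so CRT works modulo lcm(m_i) when all pairwise compatibility conditions hold.
Pairwise compatibility: gcd(m_i, m_j) must divide a_i - a_j for every pair.
Merge one congruence at a time:
  Start: x ≡ 0 (mod 8).
  Combine with x ≡ 0 (mod 4): gcd(8, 4) = 4; 0 - 0 = 0, which IS divisible by 4, so compatible.
    Write x = 0 + 8·t and substitute into x ≡ 0 (mod 4): 8·t ≡ 0 − 0 = 0 (mod 4).
    Divide the congruence (and modulus) by g = 4: 2·t ≡ 0 (mod 1).
    Modulo 1 every t works; take t = 0.
    Then x = 0 + 8·0 = 0, valid modulo lcm(8, 4) = 8: x ≡ 0 (mod 8).
  Combine with x ≡ 4 (mod 14): gcd(8, 14) = 2; 4 - 0 = 4, which IS divisible by 2, so compatible.
    Write x = 0 + 8·t and substitute into x ≡ 4 (mod 14): 8·t ≡ 4 − 0 = 4 (mod 14).
    Divide the congruence (and modulus) by g = 2: 4·t ≡ 2 (mod 7).
    The inverse of 4 mod 7 is 2 (since 4·2 = 8 = 1·7 + 1), so t ≡ 2·2 = 4 ≡ 4 (mod 7).
    Then x = 0 + 8·4 = 32, valid modulo lcm(8, 14) = 56: x ≡ 32 (mod 56).
Verify: 32 mod 8 = 0, 32 mod 4 = 0, 32 mod 14 = 4.

x ≡ 32 (mod 56).


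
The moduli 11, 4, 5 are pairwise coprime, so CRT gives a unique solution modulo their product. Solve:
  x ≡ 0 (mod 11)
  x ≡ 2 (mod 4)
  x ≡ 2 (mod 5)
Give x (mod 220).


Moduli 11, 4, 5 are pairwise coprime; by CRT there is a unique solution modulo M = 11 · 4 · 5 = 220.
Solve pairwise, accumulating the modulus:
  Start with x ≡ 0 (mod 11).
  Combine with x ≡ 2 (mod 4): since gcd(11, 4) = 1, we get a unique residue mod 44.
    Write x = 0 + 11·t and substitute into x ≡ 2 (mod 4): 11·t ≡ 2 − 0 = 2 (mod 4).
    Reduce coefficients mod 4: 3·t ≡ 2 (mod 4).
    The inverse of 3 mod 4 is 3 (since 3·3 = 9 = 2·4 + 1), so t ≡ 3·2 = 6 ≡ 2 (mod 4).
    Then x = 0 + 11·2 = 22, valid modulo lcm(11, 4) = 44: x ≡ 22 (mod 44).
  Combine with x ≡ 2 (mod 5): since gcd(44, 5) = 1, we get a unique residue mod 220.
    Write x = 22 + 44·t and substitute into x ≡ 2 (mod 5): 44·t ≡ 2 − 22 = -20 (mod 5).
    Reduce coefficients mod 5: 4·t ≡ 0 (mod 5).
    The inverse of 4 mod 5 is 4 (since 4·4 = 16 = 3·5 + 1), so t ≡ 4·0 = 0 ≡ 0 (mod 5).
    Then x = 22 + 44·0 = 22, valid modulo lcm(44, 5) = 220: x ≡ 22 (mod 220).
Verify: 22 mod 11 = 0 ✓, 22 mod 4 = 2 ✓, 22 mod 5 = 2 ✓.

x ≡ 22 (mod 220).


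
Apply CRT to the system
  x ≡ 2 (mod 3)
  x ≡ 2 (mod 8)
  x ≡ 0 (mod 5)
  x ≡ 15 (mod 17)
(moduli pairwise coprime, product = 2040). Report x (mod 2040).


Product of moduli M = 3 · 8 · 5 · 17 = 2040.
Merge one congruence at a time:
  Start: x ≡ 2 (mod 3).
  Combine with x ≡ 2 (mod 8); new modulus lcm = 24.
    Write x = 2 + 3·t and substitute into x ≡ 2 (mod 8): 3·t ≡ 2 − 2 = 0 (mod 8).
    The inverse of 3 mod 8 is 3 (since 3·3 = 9 = 1·8 + 1), so t ≡ 3·0 = 0 ≡ 0 (mod 8).
    Then x = 2 + 3·0 = 2, valid modulo lcm(3, 8) = 24: x ≡ 2 (mod 24).
  Combine with x ≡ 0 (mod 5); new modulus lcm = 120.
    Write x = 2 + 24·t and substitute into x ≡ 0 (mod 5): 24·t ≡ 0 − 2 = -2 (mod 5).
    Reduce coefficients mod 5: 4·t ≡ 3 (mod 5).
    The inverse of 4 mod 5 is 4 (since 4·4 = 16 = 3·5 + 1), so t ≡ 4·3 = 12 ≡ 2 (mod 5).
    Then x = 2 + 24·2 = 50, valid modulo lcm(24, 5) = 120: x ≡ 50 (mod 120).
  Combine with x ≡ 15 (mod 17); new modulus lcm = 2040.
    Write x = 50 + 120·t and substitute into x ≡ 15 (mod 17): 120·t ≡ 15 − 50 = -35 (mod 17).
    Reduce coefficients mod 17: 1·t ≡ 16 (mod 17).
    So t ≡ 16 (mod 17).
    Then x = 50 + 120·16 = 1970, valid modulo lcm(120, 17) = 2040: x ≡ 1970 (mod 2040).
Verify against each original: 1970 mod 3 = 2, 1970 mod 8 = 2, 1970 mod 5 = 0, 1970 mod 17 = 15.

x ≡ 1970 (mod 2040).


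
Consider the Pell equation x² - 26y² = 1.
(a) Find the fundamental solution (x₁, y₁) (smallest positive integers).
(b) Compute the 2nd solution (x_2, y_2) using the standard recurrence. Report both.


Step 1: Find the fundamental solution (x₁, y₁) of x² - 26y² = 1.
  Expand √26 as a continued fraction. a₀ = ⌊√26⌋ = 5; iterate m_{k+1} = d_k·a_k − m_k, d_{k+1} = (26 − m_{k+1}²)/d_k, a_{k+1} = ⌊(a₀ + m_{k+1})/d_{k+1}⌋ (starting m₀ = 0, d₀ = 1), with convergents p_k = a_k·p_{k-1} + p_{k-2}, q_k = a_k·q_{k-1} + q_{k-2} (p₋₁ = 1, q₋₁ = 0):
  k = 0: a₀ = 5; p₀/q₀ = 5/1; p₀² − 26·q₀² = 25 − 26 = -1.
  k = 1: m = 5, d = 1, a = ⌊(5 + 5)/1⌋ = 10; p/q = (10·5 + 1)/(10·1 + 0) = 51/10; p² − 26·q² = 2601 − 2600 = 1.
  The first convergent with p² − 26·q² = 1 gives the fundamental solution (x₁, y₁) = (51, 10).
Step 2: Apply the recurrence (x_{n+1}, y_{n+1}) = (x₁x_n + 26y₁y_n, x₁y_n + y₁x_n) repeatedly.
  From (x_1, y_1) = (51, 10): x_2 = 51·51 + 26·10·10 = 5201; y_2 = 51·10 + 10·51 = 1020.
Step 3: Verify x_2² - 26·y_2² = 27050401 - 27050400 = 1 (should be 1). ✓

(x_1, y_1) = (51, 10); (x_2, y_2) = (5201, 1020).


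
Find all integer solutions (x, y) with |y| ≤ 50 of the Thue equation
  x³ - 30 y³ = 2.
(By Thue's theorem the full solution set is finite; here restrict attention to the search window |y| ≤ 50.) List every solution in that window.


The equation is x³ - 30y³ = 2. For fixed y, x³ = 30·y³ + 2, so a solution requires the RHS to be a perfect cube.
Strategy: iterate y from -50 to 50, compute RHS = 30·y³ + 2, and check whether it is a (positive or negative) perfect cube.
Check small values of y:
  y = 0: RHS = 2 is not a perfect cube.
  y = 1: RHS = 32 is not a perfect cube.
  y = -1: RHS = -28 is not a perfect cube.
  y = 2: RHS = 242 is not a perfect cube.
  y = -2: RHS = -238 is not a perfect cube.
  y = 3: RHS = 812 is not a perfect cube.
  y = -3: RHS = -808 is not a perfect cube.
Continuing the search up to |y| = 50 finds no solutions either.
No (x, y) in the scanned range satisfies the equation.

No integer solutions with |y| ≤ 50.


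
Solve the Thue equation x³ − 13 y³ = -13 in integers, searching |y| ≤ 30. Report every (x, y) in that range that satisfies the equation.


The equation is x³ - 13y³ = -13. For fixed y, x³ = 13·y³ − 13, so a solution requires the RHS to be a perfect cube.
Strategy: iterate y from -30 to 30, compute RHS = 13·y³ − 13, and check whether it is a (positive or negative) perfect cube.
Check small values of y:
  y = 0: RHS = -13 is not a perfect cube.
  y = 1: RHS = 0 = (0)³ ⇒ x = 0 works.
  y = -1: RHS = -26 is not a perfect cube.
  y = 2: RHS = 91 is not a perfect cube.
  y = -2: RHS = -117 is not a perfect cube.
  y = 3: RHS = 338 is not a perfect cube.
  y = -3: RHS = -364 is not a perfect cube.
Continuing the search up to |y| = 30 finds no further solutions beyond those listed.
Collected solutions: (0, 1).

Solutions (with |y| ≤ 30): (0, 1).


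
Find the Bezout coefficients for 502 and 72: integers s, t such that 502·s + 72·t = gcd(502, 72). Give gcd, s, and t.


Euclidean algorithm on (502, 72) — divide until remainder is 0:
  502 = 6 · 72 + 70
  72 = 1 · 70 + 2
  70 = 35 · 2 + 0
gcd(502, 72) = 2.
Track Bezout coefficients alongside the remainders: start with r₀ = 502 = a·1 + b·0 (s = 1, t = 0) and r₁ = 72 = a·0 + b·1 (s = 0, t = 1); each new remainder r_{k+1} = r_{k-1} − q_k·r_k inherits s_{k+1} = s_{k-1} − q_k·s_k, t_{k+1} = t_{k-1} − q_k·t_k, so r_k = a·s_k + b·t_k at every step:
  q = 6: r = 70, s = 1 − 6·0 = 1, t = 0 − 6·1 = -6  (check: 502·1 + 72·(-6) = 70)
  q = 1: r = 2, s = 0 − 1·1 = -1, t = 1 − 1·(-6) = 7  (check: 502·(-1) + 72·7 = 2)
The row with r = 2 (the gcd) gives the Bezout coefficients s = -1, t = 7.
Result: 502 · (-1) + 72 · (7) = 2.

gcd(502, 72) = 2; s = -1, t = 7 (check: 502·(-1) + 72·7 = 2).


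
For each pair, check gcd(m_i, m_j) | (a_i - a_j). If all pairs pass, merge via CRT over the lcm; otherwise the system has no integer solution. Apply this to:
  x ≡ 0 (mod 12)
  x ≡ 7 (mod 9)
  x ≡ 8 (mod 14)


Moduli 12, 9, 14 are not pairwise coprime, so CRT works modulo lcm(m_i) when all pairwise compatibility conditions hold.
Pairwise compatibility: gcd(m_i, m_j) must divide a_i - a_j for every pair.
Merge one congruence at a time:
  Start: x ≡ 0 (mod 12).
  Combine with x ≡ 7 (mod 9): gcd(12, 9) = 3, and 7 - 0 = 7 is NOT divisible by 3.
    ⇒ system is inconsistent (no integer solution).

No solution (the system is inconsistent).


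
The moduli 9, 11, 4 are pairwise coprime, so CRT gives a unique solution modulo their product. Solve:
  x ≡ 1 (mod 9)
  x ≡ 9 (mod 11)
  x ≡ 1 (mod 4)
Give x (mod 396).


Moduli 9, 11, 4 are pairwise coprime; by CRT there is a unique solution modulo M = 9 · 11 · 4 = 396.
Solve pairwise, accumulating the modulus:
  Start with x ≡ 1 (mod 9).
  Combine with x ≡ 9 (mod 11): since gcd(9, 11) = 1, we get a unique residue mod 99.
    Write x = 1 + 9·t and substitute into x ≡ 9 (mod 11): 9·t ≡ 9 − 1 = 8 (mod 11).
    The inverse of 9 mod 11 is 5 (since 9·5 = 45 = 4·11 + 1), so t ≡ 5·8 = 40 ≡ 7 (mod 11).
    Then x = 1 + 9·7 = 64, valid modulo lcm(9, 11) = 99: x ≡ 64 (mod 99).
  Combine with x ≡ 1 (mod 4): since gcd(99, 4) = 1, we get a unique residue mod 396.
    Write x = 64 + 99·t and substitute into x ≡ 1 (mod 4): 99·t ≡ 1 − 64 = -63 (mod 4).
    Reduce coefficients mod 4: 3·t ≡ 1 (mod 4).
    The inverse of 3 mod 4 is 3 (since 3·3 = 9 = 2·4 + 1), so t ≡ 3·1 = 3 ≡ 3 (mod 4).
    Then x = 64 + 99·3 = 361, valid modulo lcm(99, 4) = 396: x ≡ 361 (mod 396).
Verify: 361 mod 9 = 1 ✓, 361 mod 11 = 9 ✓, 361 mod 4 = 1 ✓.

x ≡ 361 (mod 396).


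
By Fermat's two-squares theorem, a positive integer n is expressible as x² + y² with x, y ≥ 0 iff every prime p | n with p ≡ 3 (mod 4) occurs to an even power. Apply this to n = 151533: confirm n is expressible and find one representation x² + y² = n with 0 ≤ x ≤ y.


Step 1: Factor n = 151533 = 3^2 · 113 · 149.
Step 2: Check the mod-4 condition on each prime factor: 3 ≡ 3 (mod 4), exponent 2 (must be even); 113 ≡ 1 (mod 4), exponent 1; 149 ≡ 1 (mod 4), exponent 1.
All primes ≡ 3 (mod 4) appear to even exponent (or don't appear), so by the two-squares theorem n IS expressible as a sum of two squares.
Step 3: Build a representation. Group n = k² · m with k = 3 and m = 113 · 149 = 16837 (a product of primes ≡ 1 (mod 4)); a representation of m scales to one of n via (k·x)² + (k·y)² = k²(x² + y²). Each prime p ≡ 1 (mod 4) is itself a sum of two squares; find a² by testing p − a² for a perfect square:
  113: 113 − 1² = 112, 113 − 2² = 109, 113 − 3² = 104, 113 − 4² = 97, 113 − 5² = 88, 113 − 6² = 77, 113 − 7² = 64 = 8² ⇒ 113 = 7² + 8².
  149: 149 − 1² = 148, 149 − 2² = 145, 149 − 3² = 140, 149 − 4² = 133, 149 − 5² = 124, 149 − 6² = 113, 149 − 7² = 100 = 10² ⇒ 149 = 7² + 10².
  Combine using the Brahmagupta–Fibonacci identity (a² + b²)(c² + d²) = (ac − bd)² + (ad + bc)² = (ac + bd)² + (ad − bc)²:
  113 · 149 = 16837: from (7² + 8²)(7² + 10²), take (7·7 − 8·10, 7·10 + 8·7) = (49 − 80, 70 + 56) = (-31, 126); dropping signs (only squares matter) gives (31, 126); check 31² + 126² = 961 + 15876 = 16837 ✓.
  Scale by k = 3: (3·31, 3·126) = (93, 378).
Step 4: Order so x ≤ y and verify: 93² + 378² = 8649 + 142884 = 151533 = n. ✓

n = 151533 = 93² + 378² (one valid representation with x ≤ y).


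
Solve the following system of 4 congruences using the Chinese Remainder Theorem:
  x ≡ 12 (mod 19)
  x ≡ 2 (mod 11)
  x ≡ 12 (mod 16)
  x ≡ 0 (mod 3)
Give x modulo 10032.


Product of moduli M = 19 · 11 · 16 · 3 = 10032.
Merge one congruence at a time:
  Start: x ≡ 12 (mod 19).
  Combine with x ≡ 2 (mod 11); new modulus lcm = 209.
    Write x = 12 + 19·t and substitute into x ≡ 2 (mod 11): 19·t ≡ 2 − 12 = -10 (mod 11).
    Reduce coefficients mod 11: 8·t ≡ 1 (mod 11).
    The inverse of 8 mod 11 is 7 (since 8·7 = 56 = 5·11 + 1), so t ≡ 7·1 = 7 ≡ 7 (mod 11).
    Then x = 12 + 19·7 = 145, valid modulo lcm(19, 11) = 209: x ≡ 145 (mod 209).
  Combine with x ≡ 12 (mod 16); new modulus lcm = 3344.
    Write x = 145 + 209·t and substitute into x ≡ 12 (mod 16): 209·t ≡ 12 − 145 = -133 (mod 16).
    Reduce coefficients mod 16: 1·t ≡ 11 (mod 16).
    So t ≡ 11 (mod 16).
    Then x = 145 + 209·11 = 2444, valid modulo lcm(209, 16) = 3344: x ≡ 2444 (mod 3344).
  Combine with x ≡ 0 (mod 3); new modulus lcm = 10032.
    Write x = 2444 + 3344·t and substitute into x ≡ 0 (mod 3): 3344·t ≡ 0 − 2444 = -2444 (mod 3).
    Reduce coefficients mod 3: 2·t ≡ 1 (mod 3).
    The inverse of 2 mod 3 is 2 (since 2·2 = 4 = 1·3 + 1), so t ≡ 2·1 = 2 ≡ 2 (mod 3).
    Then x = 2444 + 3344·2 = 9132, valid modulo lcm(3344, 3) = 10032: x ≡ 9132 (mod 10032).
Verify against each original: 9132 mod 19 = 12, 9132 mod 11 = 2, 9132 mod 16 = 12, 9132 mod 3 = 0.

x ≡ 9132 (mod 10032).


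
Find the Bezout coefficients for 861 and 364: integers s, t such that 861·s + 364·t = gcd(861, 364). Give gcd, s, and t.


Euclidean algorithm on (861, 364) — divide until remainder is 0:
  861 = 2 · 364 + 133
  364 = 2 · 133 + 98
  133 = 1 · 98 + 35
  98 = 2 · 35 + 28
  35 = 1 · 28 + 7
  28 = 4 · 7 + 0
gcd(861, 364) = 7.
Track Bezout coefficients alongside the remainders: start with r₀ = 861 = a·1 + b·0 (s = 1, t = 0) and r₁ = 364 = a·0 + b·1 (s = 0, t = 1); each new remainder r_{k+1} = r_{k-1} − q_k·r_k inherits s_{k+1} = s_{k-1} − q_k·s_k, t_{k+1} = t_{k-1} − q_k·t_k, so r_k = a·s_k + b·t_k at every step:
  q = 2: r = 133, s = 1 − 2·0 = 1, t = 0 − 2·1 = -2  (check: 861·1 + 364·(-2) = 133)
  q = 2: r = 98, s = 0 − 2·1 = -2, t = 1 − 2·(-2) = 5  (check: 861·(-2) + 364·5 = 98)
  q = 1: r = 35, s = 1 − 1·(-2) = 3, t = -2 − 1·5 = -7  (check: 861·3 + 364·(-7) = 35)
  q = 2: r = 28, s = -2 − 2·3 = -8, t = 5 − 2·(-7) = 19  (check: 861·(-8) + 364·19 = 28)
  q = 1: r = 7, s = 3 − 1·(-8) = 11, t = -7 − 1·19 = -26  (check: 861·11 + 364·(-26) = 7)
The row with r = 7 (the gcd) gives the Bezout coefficients s = 11, t = -26.
Result: 861 · (11) + 364 · (-26) = 7.

gcd(861, 364) = 7; s = 11, t = -26 (check: 861·11 + 364·(-26) = 7).


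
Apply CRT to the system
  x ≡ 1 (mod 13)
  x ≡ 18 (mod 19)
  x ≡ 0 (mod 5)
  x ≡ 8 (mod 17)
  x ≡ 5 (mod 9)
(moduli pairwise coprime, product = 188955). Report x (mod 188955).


Product of moduli M = 13 · 19 · 5 · 17 · 9 = 188955.
Merge one congruence at a time:
  Start: x ≡ 1 (mod 13).
  Combine with x ≡ 18 (mod 19); new modulus lcm = 247.
    Write x = 1 + 13·t and substitute into x ≡ 18 (mod 19): 13·t ≡ 18 − 1 = 17 (mod 19).
    The inverse of 13 mod 19 is 3 (since 13·3 = 39 = 2·19 + 1), so t ≡ 3·17 = 51 ≡ 13 (mod 19).
    Then x = 1 + 13·13 = 170, valid modulo lcm(13, 19) = 247: x ≡ 170 (mod 247).
  Combine with x ≡ 0 (mod 5); new modulus lcm = 1235.
    Write x = 170 + 247·t and substitute into x ≡ 0 (mod 5): 247·t ≡ 0 − 170 = -170 (mod 5).
    Reduce coefficients mod 5: 2·t ≡ 0 (mod 5).
    The inverse of 2 mod 5 is 3 (since 2·3 = 6 = 1·5 + 1), so t ≡ 3·0 = 0 ≡ 0 (mod 5).
    Then x = 170 + 247·0 = 170, valid modulo lcm(247, 5) = 1235: x ≡ 170 (mod 1235).
  Combine with x ≡ 8 (mod 17); new modulus lcm = 20995.
    Write x = 170 + 1235·t and substitute into x ≡ 8 (mod 17): 1235·t ≡ 8 − 170 = -162 (mod 17).
    Reduce coefficients mod 17: 11·t ≡ 8 (mod 17).
    The inverse of 11 mod 17 is 14 (since 11·14 = 154 = 9·17 + 1), so t ≡ 14·8 = 112 ≡ 10 (mod 17).
    Then x = 170 + 1235·10 = 12520, valid modulo lcm(1235, 17) = 20995: x ≡ 12520 (mod 20995).
  Combine with x ≡ 5 (mod 9); new modulus lcm = 188955.
    Write x = 12520 + 20995·t and substitute into x ≡ 5 (mod 9): 20995·t ≡ 5 − 12520 = -12515 (mod 9).
    Reduce coefficients mod 9: 7·t ≡ 4 (mod 9).
    The inverse of 7 mod 9 is 4 (since 7·4 = 28 = 3·9 + 1), so t ≡ 4·4 = 16 ≡ 7 (mod 9).
    Then x = 12520 + 20995·7 = 159485, valid modulo lcm(20995, 9) = 188955: x ≡ 159485 (mod 188955).
Verify against each original: 159485 mod 13 = 1, 159485 mod 19 = 18, 159485 mod 5 = 0, 159485 mod 17 = 8, 159485 mod 9 = 5.

x ≡ 159485 (mod 188955).


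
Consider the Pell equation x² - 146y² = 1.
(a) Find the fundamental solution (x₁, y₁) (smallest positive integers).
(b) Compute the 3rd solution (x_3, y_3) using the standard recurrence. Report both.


Step 1: Find the fundamental solution (x₁, y₁) of x² - 146y² = 1.
  Expand √146 as a continued fraction. a₀ = ⌊√146⌋ = 12; iterate m_{k+1} = d_k·a_k − m_k, d_{k+1} = (146 − m_{k+1}²)/d_k, a_{k+1} = ⌊(a₀ + m_{k+1})/d_{k+1}⌋ (starting m₀ = 0, d₀ = 1), with convergents p_k = a_k·p_{k-1} + p_{k-2}, q_k = a_k·q_{k-1} + q_{k-2} (p₋₁ = 1, q₋₁ = 0):
  k = 0: a₀ = 12; p₀/q₀ = 12/1; p₀² − 146·q₀² = 144 − 146 = -2.
  k = 1: m = 12, d = 2, a = ⌊(12 + 12)/2⌋ = 12; p/q = (12·12 + 1)/(12·1 + 0) = 145/12; p² − 146·q² = 21025 − 21024 = 1.
  The first convergent with p² − 146·q² = 1 gives the fundamental solution (x₁, y₁) = (145, 12).
Step 2: Apply the recurrence (x_{n+1}, y_{n+1}) = (x₁x_n + 146y₁y_n, x₁y_n + y₁x_n) repeatedly.
  From (x_1, y_1) = (145, 12): x_2 = 145·145 + 146·12·12 = 42049; y_2 = 145·12 + 12·145 = 3480.
  From (x_2, y_2) = (42049, 3480): x_3 = 145·42049 + 146·12·3480 = 12194065; y_3 = 145·3480 + 12·42049 = 1009188.
Step 3: Verify x_3² - 146·y_3² = 148695221224225 - 148695221224224 = 1 (should be 1). ✓

(x_1, y_1) = (145, 12); (x_3, y_3) = (12194065, 1009188).
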